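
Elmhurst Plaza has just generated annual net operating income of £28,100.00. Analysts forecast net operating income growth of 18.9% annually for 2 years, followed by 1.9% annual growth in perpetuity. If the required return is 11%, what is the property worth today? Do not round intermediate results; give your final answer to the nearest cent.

D_1 = 33410.90000
D_2 = 39725.56010
Terminal value at year 2: TV = D_2×(1+g_2)/(r−g_2) = 40480.34574/0.091 = 444838.96420
P_0 = D_1/(1+r)^1 + D_2/(1+r)^2 + TV/(1+r)^2
    = 30099.90991 + 32242.15575 + 361041.28252 = 423383.34818

£423383.35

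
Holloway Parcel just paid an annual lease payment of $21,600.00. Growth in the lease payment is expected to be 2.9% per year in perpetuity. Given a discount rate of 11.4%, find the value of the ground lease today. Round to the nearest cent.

D₁ = D₀ × (1 + g) = $21,600.00 × 1.029 = $22,226.4000
Growing perpetuity: P = D₁ / (r − g) = $22,226.4000 / (0.114 − 0.029) = $261,487.06

$261487.06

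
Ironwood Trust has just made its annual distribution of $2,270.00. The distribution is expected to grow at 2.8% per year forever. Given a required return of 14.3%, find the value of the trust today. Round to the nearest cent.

D₁ = D₀ × (1 + g) = $2,270.00 × 1.028 = $2,333.5600
Growing perpetuity: P = D₁ / (r − g) = $2,333.5600 / (0.143 − 0.028) = $20,291.83

$20291.83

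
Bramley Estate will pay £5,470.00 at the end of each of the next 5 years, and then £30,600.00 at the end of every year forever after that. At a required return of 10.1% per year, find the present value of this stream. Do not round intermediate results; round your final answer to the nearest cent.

£207950.69

PV of 5-year annuity: £5,470.00 × [1 − (1+0.101)^−5] / 0.101 = 20682.73970
Perpetuity value at year 5: £30,600.00 / 0.101 = 302970.29703
PV of perpetuity: 302970.29703 / (1+0.101)^5 = 187267.95065
Total PV = 20682.73970 + 187267.95065 = 207950.69034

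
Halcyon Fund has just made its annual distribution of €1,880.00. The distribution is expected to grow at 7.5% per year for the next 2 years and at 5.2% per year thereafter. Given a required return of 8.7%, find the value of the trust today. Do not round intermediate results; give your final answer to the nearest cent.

D_1 = 2021.00000
D_2 = 2172.57500
Terminal value at year 2: TV = D_2×(1+g_2)/(r−g_2) = 2285.54890/0.035 = 65301.39714
P_0 = D_1/(1+r)^1 + D_2/(1+r)^2 + TV/(1+r)^2
    = 1859.24563 + 1838.72038 + 55266.68112 = 58964.64713

€58964.65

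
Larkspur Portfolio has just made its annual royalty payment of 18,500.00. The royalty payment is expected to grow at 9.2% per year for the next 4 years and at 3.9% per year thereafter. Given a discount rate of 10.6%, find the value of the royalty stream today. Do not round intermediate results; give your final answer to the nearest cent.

D_1 = 20202.00000
D_2 = 22060.58400
D_3 = 24090.15773
D_4 = 26306.45224
Terminal value at year 4: TV = D_4×(1+g_2)/(r−g_2) = 27332.40388/0.067 = 407946.32651
P_0 = D_1/(1+r)^1 + D_2/(1+r)^2 + D_3/(1+r)^3 + D_4/(1+r)^4 + TV/(1+r)^4
    = 18265.82278 + 18034.60984 + 17806.32364 + 17580.92714 + 272635.57156 = 344323.25495

344323.25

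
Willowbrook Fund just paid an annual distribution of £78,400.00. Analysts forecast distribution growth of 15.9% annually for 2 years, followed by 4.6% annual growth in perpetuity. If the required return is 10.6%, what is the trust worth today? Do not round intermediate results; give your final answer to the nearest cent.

D_1 = 90865.60000
D_2 = 105313.23040
Terminal value at year 2: TV = D_2×(1+g_2)/(r−g_2) = 110157.63900/0.06 = 1835960.64997
P_0 = D_1/(1+r)^1 + D_2/(1+r)^2 + TV/(1+r)^2
    = 82156.96203 + 86093.95930 + 1500904.69049 = 1669155.61181

£1669155.61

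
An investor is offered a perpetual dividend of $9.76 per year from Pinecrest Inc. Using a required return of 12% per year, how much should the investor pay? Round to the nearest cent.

Level perpetuity: PV = C / r = $9.76 / 0.12 = $81.33

$81.33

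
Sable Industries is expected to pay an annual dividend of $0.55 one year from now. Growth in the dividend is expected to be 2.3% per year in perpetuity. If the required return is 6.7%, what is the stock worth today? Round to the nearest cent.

Growing perpetuity: P = D₁ / (r − g) = $0.5500 / (0.067 − 0.023) = $12.50

$12.50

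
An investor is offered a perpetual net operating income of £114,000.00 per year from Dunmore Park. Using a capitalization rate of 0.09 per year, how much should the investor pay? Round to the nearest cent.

£1266666.67

Level perpetuity: PV = C / r = £114,000.00 / 0.09 = £1,266,666.67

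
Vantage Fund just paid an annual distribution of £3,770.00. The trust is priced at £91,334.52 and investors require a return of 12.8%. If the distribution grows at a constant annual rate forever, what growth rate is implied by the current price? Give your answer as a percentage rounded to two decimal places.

8.33%

P = D₀(1+g)/(r−g) ⇒ P(r−g) = D₀(1+g) ⇒ g(P+D₀) = P·r − D₀
g = (P·r − D₀)/(P + D₀) = (£91,334.52×0.128 − £3,770.00) / (£91,334.52 + £3,770.00) = 0.083285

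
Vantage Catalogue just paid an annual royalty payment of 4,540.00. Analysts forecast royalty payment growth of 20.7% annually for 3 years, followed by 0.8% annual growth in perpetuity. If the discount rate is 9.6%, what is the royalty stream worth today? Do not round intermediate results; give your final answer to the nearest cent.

86028.03

D_1 = 5479.78000
D_2 = 6614.09446
D_3 = 7983.21201
Terminal value at year 3: TV = D_3×(1+g_2)/(r−g_2) = 8047.07771/0.088 = 91444.06488
P_0 = D_1/(1+r)^1 + D_2/(1+r)^2 + D_3/(1+r)^3 + TV/(1+r)^3
    = 4999.79927 + 5506.16580 + 6063.81581 + 69458.25377 = 86028.03465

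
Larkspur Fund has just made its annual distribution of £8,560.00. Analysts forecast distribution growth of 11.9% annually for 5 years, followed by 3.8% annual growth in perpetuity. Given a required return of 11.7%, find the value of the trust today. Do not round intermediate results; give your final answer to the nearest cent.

D_1 = 9578.64000
D_2 = 10718.49816
D_3 = 11993.99944
D_4 = 13421.28537
D_5 = 15018.41833
Terminal value at year 5: TV = D_5×(1+g_2)/(r−g_2) = 15589.11823/0.079 = 197330.61052
P_0 = D_1/(1+r)^1 + D_2/(1+r)^2 + D_3/(1+r)^3 + D_4/(1+r)^4 + D_5/(1+r)^5 + TV/(1+r)^5
    = 8575.32677 + 8590.68098 + 8606.06268 + 8621.47193 + 8636.90876 + 113482.42143 = 156512.87254

£156512.87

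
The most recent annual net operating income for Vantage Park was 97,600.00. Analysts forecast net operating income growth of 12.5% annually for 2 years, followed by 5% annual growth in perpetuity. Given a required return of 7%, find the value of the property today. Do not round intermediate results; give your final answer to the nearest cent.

5874813.08

D_1 = 109800.00000
D_2 = 123525.00000
Terminal value at year 2: TV = D_2×(1+g_2)/(r−g_2) = 129701.25000/0.02 = 6485062.50000
P_0 = D_1/(1+r)^1 + D_2/(1+r)^2 + TV/(1+r)^2
    = 102616.82243 + 107891.51891 + 5664304.74277 = 5874813.08411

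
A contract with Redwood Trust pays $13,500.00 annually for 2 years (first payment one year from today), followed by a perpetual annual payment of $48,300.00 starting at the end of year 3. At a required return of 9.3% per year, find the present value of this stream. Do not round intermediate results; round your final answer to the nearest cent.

PV of 2-year annuity: $13,500.00 × [1 − (1+0.093)^−2] / 0.093 = 23651.71695
Perpetuity value at year 2: $48,300.00 / 0.093 = 519354.83871
PV of perpetuity: 519354.83871 / (1+0.093)^2 = 434734.25141
Total PV = 23651.71695 + 434734.25141 = 458385.96836

$458385.97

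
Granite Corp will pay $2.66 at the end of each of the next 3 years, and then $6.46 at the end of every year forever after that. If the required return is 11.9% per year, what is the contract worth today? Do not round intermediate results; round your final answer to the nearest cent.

$45.14

PV of 3-year annuity: $2.66 × [1 − (1+0.119)^−3] / 0.119 = 6.39987
Perpetuity value at year 3: $6.46 / 0.119 = 54.28571
PV of perpetuity: 54.28571 / (1+0.119)^3 = 38.74318
Total PV = 6.39987 + 38.74318 = 45.14305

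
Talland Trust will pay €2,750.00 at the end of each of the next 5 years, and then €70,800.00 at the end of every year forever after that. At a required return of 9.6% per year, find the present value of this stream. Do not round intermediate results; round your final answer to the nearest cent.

€476879.14

PV of 5-year annuity: €2,750.00 × [1 − (1+0.096)^−5] / 0.096 = 10532.06996
Perpetuity value at year 5: €70,800.00 / 0.096 = 737500.00000
PV of perpetuity: 737500.00000 / (1+0.096)^5 = 466347.07152
Total PV = 10532.06996 + 466347.07152 = 476879.14149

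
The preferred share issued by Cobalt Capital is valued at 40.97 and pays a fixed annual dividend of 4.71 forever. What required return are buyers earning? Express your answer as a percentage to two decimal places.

P = C/r ⇒ r = C/P = 4.71/40.97 = 0.114962

11.50%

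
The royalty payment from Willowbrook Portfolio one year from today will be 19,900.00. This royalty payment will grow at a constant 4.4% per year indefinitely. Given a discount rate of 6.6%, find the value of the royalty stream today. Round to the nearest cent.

904545.45

Growing perpetuity: P = D₁ / (r − g) = 19,900.0000 / (0.066 − 0.044) = 904,545.45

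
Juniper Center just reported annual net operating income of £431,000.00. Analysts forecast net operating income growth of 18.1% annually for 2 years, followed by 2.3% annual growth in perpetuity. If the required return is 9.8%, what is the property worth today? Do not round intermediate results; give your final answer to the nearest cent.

£7763422.17

D_1 = 509011.00000
D_2 = 601141.99100
Terminal value at year 2: TV = D_2×(1+g_2)/(r−g_2) = 614968.25679/0.075 = 8199576.75724
P_0 = D_1/(1+r)^1 + D_2/(1+r)^2 + TV/(1+r)^2
    = 463580.14572 + 498623.08934 + 6801218.93859 = 7763422.17365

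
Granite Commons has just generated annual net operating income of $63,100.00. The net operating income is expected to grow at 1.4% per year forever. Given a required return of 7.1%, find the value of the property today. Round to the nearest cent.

$1122515.79

D₁ = D₀ × (1 + g) = $63,100.00 × 1.014 = $63,983.4000
Growing perpetuity: P = D₁ / (r − g) = $63,983.4000 / (0.071 − 0.014) = $1,122,515.79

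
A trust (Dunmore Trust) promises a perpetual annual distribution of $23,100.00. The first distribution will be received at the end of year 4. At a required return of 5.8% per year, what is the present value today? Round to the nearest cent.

$336300.09

Value at end of year 3: C / r = $23,100.00 / 0.058 = $398,275.8621
Discount to today: PV = $398,275.8621 / (1 + 0.058)^3 = $398,275.8621 / 1.184287 = $336,300.09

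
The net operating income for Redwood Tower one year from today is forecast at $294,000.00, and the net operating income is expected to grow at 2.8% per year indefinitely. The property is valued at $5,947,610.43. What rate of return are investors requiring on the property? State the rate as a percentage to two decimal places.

P = D₁/(r − g) ⇒ r = D₁/P + g = $294,000.0000/$5,947,610.43 + 0.028 = 0.049432 + 0.028 = 0.077432

7.74%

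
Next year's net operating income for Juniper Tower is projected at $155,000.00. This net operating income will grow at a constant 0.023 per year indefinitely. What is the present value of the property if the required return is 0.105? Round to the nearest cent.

Growing perpetuity: P = D₁ / (r − g) = $155,000.0000 / (0.105 − 0.023) = $1,890,243.90

$1890243.90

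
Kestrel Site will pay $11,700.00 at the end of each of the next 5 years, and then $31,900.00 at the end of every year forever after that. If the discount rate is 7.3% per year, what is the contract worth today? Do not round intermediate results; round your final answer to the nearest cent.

$354823.37

PV of 5-year annuity: $11,700.00 × [1 − (1+0.073)^−5] / 0.073 = 47589.41817
Perpetuity value at year 5: $31,900.00 / 0.073 = 436986.30137
PV of perpetuity: 436986.30137 / (1+0.073)^5 = 307233.95611
Total PV = 47589.41817 + 307233.95611 = 354823.37428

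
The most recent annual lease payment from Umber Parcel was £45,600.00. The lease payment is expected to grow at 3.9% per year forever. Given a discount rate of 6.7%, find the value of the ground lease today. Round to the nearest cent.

D₁ = D₀ × (1 + g) = £45,600.00 × 1.039 = £47,378.4000
Growing perpetuity: P = D₁ / (r − g) = £47,378.4000 / (0.067 − 0.039) = £1,692,085.71

£1692085.71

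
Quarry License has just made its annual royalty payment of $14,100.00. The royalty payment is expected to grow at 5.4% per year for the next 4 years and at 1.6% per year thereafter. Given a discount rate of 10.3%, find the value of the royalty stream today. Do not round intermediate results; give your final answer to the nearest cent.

$187703.07

D_1 = 14861.40000
D_2 = 15663.91560
D_3 = 16509.76704
D_4 = 17401.29446
Terminal value at year 4: TV = D_4×(1+g_2)/(r−g_2) = 17679.71517/0.087 = 203215.11694
P_0 = D_1/(1+r)^1 + D_2/(1+r)^2 + D_3/(1+r)^3 + D_4/(1+r)^4 + TV/(1+r)^4
    = 13473.61741 + 12875.06142 + 12303.09586 + 11756.53947 + 137294.75984 = 187703.07400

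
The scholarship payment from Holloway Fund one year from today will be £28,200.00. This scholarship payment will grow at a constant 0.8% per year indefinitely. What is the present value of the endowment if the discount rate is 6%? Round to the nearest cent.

Growing perpetuity: P = D₁ / (r − g) = £28,200.0000 / (0.06 − 0.008) = £542,307.69

£542307.69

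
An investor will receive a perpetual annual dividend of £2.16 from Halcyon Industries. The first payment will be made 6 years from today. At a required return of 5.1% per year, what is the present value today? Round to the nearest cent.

Value at end of year 5: C / r = £2.16 / 0.051 = £42.3529
Discount to today: PV = £42.3529 / (1 + 0.051)^5 = £42.3529 / 1.282371 = £33.03

£33.03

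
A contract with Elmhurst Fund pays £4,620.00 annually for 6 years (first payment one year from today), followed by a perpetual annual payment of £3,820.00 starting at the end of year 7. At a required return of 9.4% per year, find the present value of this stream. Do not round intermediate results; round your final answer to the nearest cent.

£44184.63

PV of 6-year annuity: £4,620.00 × [1 − (1+0.094)^−6] / 0.094 = 20480.09161
Perpetuity value at year 6: £3,820.00 / 0.094 = 40638.29787
PV of perpetuity: 40638.29787 / (1+0.094)^6 = 23704.54247
Total PV = 20480.09161 + 23704.54247 = 44184.63408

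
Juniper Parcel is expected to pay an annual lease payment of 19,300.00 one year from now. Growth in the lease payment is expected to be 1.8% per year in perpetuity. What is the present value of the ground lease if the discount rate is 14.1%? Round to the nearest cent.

Growing perpetuity: P = D₁ / (r − g) = 19,300.0000 / (0.141 − 0.018) = 156,910.57

156910.57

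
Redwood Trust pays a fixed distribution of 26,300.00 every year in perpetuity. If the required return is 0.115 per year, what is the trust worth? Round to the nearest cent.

Level perpetuity: PV = C / r = 26,300.00 / 0.115 = 228,695.65

228695.65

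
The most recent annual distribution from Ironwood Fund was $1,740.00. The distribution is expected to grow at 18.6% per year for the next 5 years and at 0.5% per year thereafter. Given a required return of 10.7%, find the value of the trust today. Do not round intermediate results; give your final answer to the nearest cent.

D_1 = 2063.64000
D_2 = 2447.47704
D_3 = 2902.70777
D_4 = 3442.61141
D_5 = 4082.93714
Terminal value at year 5: TV = D_5×(1+g_2)/(r−g_2) = 4103.35182/0.102 = 40228.93944
P_0 = D_1/(1+r)^1 + D_2/(1+r)^2 + D_3/(1+r)^3 + D_4/(1+r)^4 + D_5/(1+r)^5 + TV/(1+r)^5
    = 1864.17344 + 1997.20840 + 2139.73728 + 2292.43759 + 2456.03521 + 24199.17047 = 34948.76240

$34948.76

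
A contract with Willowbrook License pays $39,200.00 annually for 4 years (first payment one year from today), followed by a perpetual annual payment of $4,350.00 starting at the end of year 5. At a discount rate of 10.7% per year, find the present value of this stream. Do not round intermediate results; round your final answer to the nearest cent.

$149470.64

PV of 4-year annuity: $39,200.00 × [1 − (1+0.107)^−4] / 0.107 = 122398.97058
Perpetuity value at year 4: $4,350.00 / 0.107 = 40654.20561
PV of perpetuity: 40654.20561 / (1+0.107)^4 = 27071.66678
Total PV = 122398.97058 + 27071.66678 = 149470.63736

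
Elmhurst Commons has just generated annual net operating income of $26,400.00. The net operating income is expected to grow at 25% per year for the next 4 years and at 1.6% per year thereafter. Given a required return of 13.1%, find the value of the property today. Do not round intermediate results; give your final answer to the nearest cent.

$484464.96

D_1 = 33000.00000
D_2 = 41250.00000
D_3 = 51562.50000
D_4 = 64453.12500
Terminal value at year 4: TV = D_4×(1+g_2)/(r−g_2) = 65484.37500/0.115 = 569429.34783
P_0 = D_1/(1+r)^1 + D_2/(1+r)^2 + D_3/(1+r)^3 + D_4/(1+r)^4 + TV/(1+r)^4
    = 29177.71883 + 32247.69986 + 35640.69392 + 39390.68736 + 348008.15961 = 484464.95958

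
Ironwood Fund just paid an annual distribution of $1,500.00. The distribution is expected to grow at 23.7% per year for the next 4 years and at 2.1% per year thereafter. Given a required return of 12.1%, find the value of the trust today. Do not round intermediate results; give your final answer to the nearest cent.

D_1 = 1855.50000
D_2 = 2295.25350
D_3 = 2839.22858
D_4 = 3512.12575
Terminal value at year 4: TV = D_4×(1+g_2)/(r−g_2) = 3585.88039/0.1 = 35858.80394
P_0 = D_1/(1+r)^1 + D_2/(1+r)^2 + D_3/(1+r)^3 + D_4/(1+r)^4 + TV/(1+r)^4
    = 1655.21855 + 1826.49898 + 2015.50333 + 2224.06567 + 22707.71053 = 30428.99706

$30429.00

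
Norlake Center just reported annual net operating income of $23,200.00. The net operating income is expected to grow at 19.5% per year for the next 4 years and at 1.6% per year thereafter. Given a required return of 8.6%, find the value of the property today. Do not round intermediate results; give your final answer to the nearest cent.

D_1 = 27724.00000
D_2 = 33130.18000
D_3 = 39590.56510
D_4 = 47310.72529
Terminal value at year 4: TV = D_4×(1+g_2)/(r−g_2) = 48067.69690/0.07 = 686681.38427
P_0 = D_1/(1+r)^1 + D_2/(1+r)^2 + D_3/(1+r)^3 + D_4/(1+r)^4 + TV/(1+r)^4
    = 25528.54512 + 28090.80241 + 30910.22917 + 34012.63707 + 493669.13236 = 612211.34614

$612211.35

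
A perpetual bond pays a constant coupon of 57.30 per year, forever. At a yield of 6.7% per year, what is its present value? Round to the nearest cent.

855.22

Level perpetuity: PV = C / r = 57.30 / 0.067 = 855.22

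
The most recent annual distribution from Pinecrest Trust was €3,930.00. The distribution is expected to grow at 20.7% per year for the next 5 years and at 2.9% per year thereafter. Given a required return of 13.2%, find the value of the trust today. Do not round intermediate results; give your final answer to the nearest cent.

D_1 = 4743.51000
D_2 = 5725.41657
D_3 = 6910.57780
D_4 = 8341.06740
D_5 = 10067.66836
Terminal value at year 5: TV = D_5×(1+g_2)/(r−g_2) = 10359.63074/0.103 = 100578.93922
P_0 = D_1/(1+r)^1 + D_2/(1+r)^2 + D_3/(1+r)^3 + D_4/(1+r)^4 + D_5/(1+r)^5 + TV/(1+r)^5
    = 4190.37986 + 4468.01103 + 4764.03650 + 5079.67496 + 5416.22586 + 54109.67391 = 78028.00212

€78028.00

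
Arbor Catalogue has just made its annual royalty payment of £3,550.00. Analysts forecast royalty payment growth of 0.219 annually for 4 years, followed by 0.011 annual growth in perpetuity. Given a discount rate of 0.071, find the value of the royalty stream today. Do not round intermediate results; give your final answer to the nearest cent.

D_1 = 4327.45000
D_2 = 5275.16155
D_3 = 6430.42193
D_4 = 7838.68433
Terminal value at year 4: TV = D_4×(1+g_2)/(r−g_2) = 7924.90986/0.06 = 132081.83099
P_0 = D_1/(1+r)^1 + D_2/(1+r)^2 + D_3/(1+r)^3 + D_4/(1+r)^4 + TV/(1+r)^4
    = 4040.56956 + 4598.93025 + 5234.45002 + 5957.79139 + 100388.78486 = 120220.52607

£120220.53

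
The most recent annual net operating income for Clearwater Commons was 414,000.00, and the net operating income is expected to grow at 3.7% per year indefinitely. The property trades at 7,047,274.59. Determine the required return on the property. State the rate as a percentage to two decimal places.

9.79%

D₁ = 414,000.00 × 1.037 = 429,318.0000
P = D₁/(r − g) ⇒ r = D₁/P + g = 429,318.0000/7,047,274.59 + 0.037 = 0.060920 + 0.037 = 0.097920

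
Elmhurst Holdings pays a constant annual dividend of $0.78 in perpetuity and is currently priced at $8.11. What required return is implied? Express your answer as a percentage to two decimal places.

P = C/r ⇒ r = C/P = $0.78/$8.11 = 0.096178

9.62%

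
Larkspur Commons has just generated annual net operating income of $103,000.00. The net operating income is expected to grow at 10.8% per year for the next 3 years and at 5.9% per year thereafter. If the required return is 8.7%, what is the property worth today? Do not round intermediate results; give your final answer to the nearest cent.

$4446871.29

D_1 = 114124.00000
D_2 = 126449.39200
D_3 = 140105.92634
Terminal value at year 3: TV = D_3×(1+g_2)/(r−g_2) = 148372.17599/0.028 = 5299006.28535
P_0 = D_1/(1+r)^1 + D_2/(1+r)^2 + D_3/(1+r)^3 + TV/(1+r)^3
    = 104989.88040 + 107018.20376 + 109085.71276 + 4125777.49322 = 4446871.29015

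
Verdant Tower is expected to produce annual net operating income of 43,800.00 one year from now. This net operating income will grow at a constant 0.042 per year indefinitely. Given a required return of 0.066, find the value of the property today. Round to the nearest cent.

1825000.00

Growing perpetuity: P = D₁ / (r − g) = 43,800.0000 / (0.066 − 0.042) = 1,825,000.00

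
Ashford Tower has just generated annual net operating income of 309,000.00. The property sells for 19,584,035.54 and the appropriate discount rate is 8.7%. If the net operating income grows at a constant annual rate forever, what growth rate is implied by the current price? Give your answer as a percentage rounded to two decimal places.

7.01%

P = D₀(1+g)/(r−g) ⇒ P(r−g) = D₀(1+g) ⇒ g(P+D₀) = P·r − D₀
g = (P·r − D₀)/(P + D₀) = (19,584,035.54×0.087 − 309,000.00) / (19,584,035.54 + 309,000.00) = 0.070116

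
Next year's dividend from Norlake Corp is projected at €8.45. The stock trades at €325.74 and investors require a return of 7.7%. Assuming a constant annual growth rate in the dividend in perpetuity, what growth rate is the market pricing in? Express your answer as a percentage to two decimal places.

P = D₁/(r−g) ⇒ g = r − D₁/P = 0.077 − €8.45/€325.74 = 0.051059

5.11%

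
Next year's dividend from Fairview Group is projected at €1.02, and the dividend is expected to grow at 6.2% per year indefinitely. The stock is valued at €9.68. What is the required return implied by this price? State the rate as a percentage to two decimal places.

16.74%

P = D₁/(r − g) ⇒ r = D₁/P + g = €1.0200/€9.68 + 0.062 = 0.105372 + 0.062 = 0.167372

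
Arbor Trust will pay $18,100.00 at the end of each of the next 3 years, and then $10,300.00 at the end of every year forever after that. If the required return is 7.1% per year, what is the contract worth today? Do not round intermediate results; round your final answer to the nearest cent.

PV of 3-year annuity: $18,100.00 × [1 − (1+0.071)^−3] / 0.071 = 47413.46941
Perpetuity value at year 3: $10,300.00 / 0.071 = 145070.42254
PV of perpetuity: 145070.42254 / (1+0.071)^3 = 118089.27696
Total PV = 47413.46941 + 118089.27696 = 165502.74637

$165502.75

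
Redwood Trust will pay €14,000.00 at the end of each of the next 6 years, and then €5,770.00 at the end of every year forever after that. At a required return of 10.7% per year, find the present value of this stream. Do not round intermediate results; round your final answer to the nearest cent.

PV of 6-year annuity: €14,000.00 × [1 − (1+0.107)^−6] / 0.107 = 59742.93346
Perpetuity value at year 6: €5,770.00 / 0.107 = 53925.23364
PV of perpetuity: 53925.23364 / (1+0.107)^6 = 29302.61036
Total PV = 59742.93346 + 29302.61036 = 89045.54381

€89045.54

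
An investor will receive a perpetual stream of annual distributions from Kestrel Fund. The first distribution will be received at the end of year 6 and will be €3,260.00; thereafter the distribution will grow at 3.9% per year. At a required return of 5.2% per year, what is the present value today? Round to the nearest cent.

Value at end of year 5: C₁ / (r − g) = €3,260.00 / (0.052 − 0.039) = €250,769.2308
Discount to today: PV = €250,769.2308 / (1 + 0.052)^5 = €250,769.2308 / 1.288483 = €194,623.62

€194623.62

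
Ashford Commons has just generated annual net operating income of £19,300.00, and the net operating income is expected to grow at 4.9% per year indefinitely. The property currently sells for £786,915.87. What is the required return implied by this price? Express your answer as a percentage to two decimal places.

7.47%

D₁ = £19,300.00 × 1.049 = £20,245.7000
P = D₁/(r − g) ⇒ r = D₁/P + g = £20,245.7000/£786,915.87 + 0.049 = 0.025728 + 0.049 = 0.074728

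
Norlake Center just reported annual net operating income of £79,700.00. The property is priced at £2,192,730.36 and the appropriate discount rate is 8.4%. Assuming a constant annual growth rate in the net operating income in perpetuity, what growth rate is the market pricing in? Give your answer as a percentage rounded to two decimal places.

4.60%

P = D₀(1+g)/(r−g) ⇒ P(r−g) = D₀(1+g) ⇒ g(P+D₀) = P·r − D₀
g = (P·r − D₀)/(P + D₀) = (£2,192,730.36×0.084 − £79,700.00) / (£2,192,730.36 + £79,700.00) = 0.045981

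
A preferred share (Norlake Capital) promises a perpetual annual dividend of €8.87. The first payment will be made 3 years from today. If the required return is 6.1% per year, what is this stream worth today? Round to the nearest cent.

Value at end of year 2: C / r = €8.87 / 0.061 = €145.4098
Discount to today: PV = €145.4098 / (1 + 0.061)^2 = €145.4098 / 1.125721 = €129.17

€129.17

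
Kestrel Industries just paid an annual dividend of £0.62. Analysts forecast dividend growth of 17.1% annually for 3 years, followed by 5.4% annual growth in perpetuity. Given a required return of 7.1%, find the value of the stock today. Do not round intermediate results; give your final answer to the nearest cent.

£52.47

D_1 = 0.72602
D_2 = 0.85017
D_3 = 0.99555
Terminal value at year 3: TV = D_3×(1+g_2)/(r−g_2) = 1.04931/0.017 = 61.72400
P_0 = D_1/(1+r)^1 + D_2/(1+r)^2 + D_3/(1+r)^3 + TV/(1+r)^3
    = 0.67789 + 0.74118 + 0.81039 + 50.24417 = 52.47363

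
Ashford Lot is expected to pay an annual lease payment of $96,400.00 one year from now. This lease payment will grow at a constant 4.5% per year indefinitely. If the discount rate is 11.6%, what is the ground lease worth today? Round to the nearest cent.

$1357746.48

Growing perpetuity: P = D₁ / (r − g) = $96,400.0000 / (0.116 − 0.045) = $1,357,746.48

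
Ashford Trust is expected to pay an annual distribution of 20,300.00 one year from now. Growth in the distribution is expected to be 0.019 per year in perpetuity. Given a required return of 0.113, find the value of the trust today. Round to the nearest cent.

215957.45

Growing perpetuity: P = D₁ / (r − g) = 20,300.0000 / (0.113 − 0.019) = 215,957.45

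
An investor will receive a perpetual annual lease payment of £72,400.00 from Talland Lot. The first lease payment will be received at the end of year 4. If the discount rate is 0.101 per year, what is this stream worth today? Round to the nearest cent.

Value at end of year 3: C / r = £72,400.00 / 0.101 = £716,831.6832
Discount to today: PV = £716,831.6832 / (1 + 0.101)^3 = £716,831.6832 / 1.334633 = £537,100.10

£537100.10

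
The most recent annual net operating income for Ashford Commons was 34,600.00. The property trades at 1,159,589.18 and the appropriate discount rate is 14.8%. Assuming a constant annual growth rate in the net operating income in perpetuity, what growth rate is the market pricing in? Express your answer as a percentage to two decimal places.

P = D₀(1+g)/(r−g) ⇒ P(r−g) = D₀(1+g) ⇒ g(P+D₀) = P·r − D₀
g = (P·r − D₀)/(P + D₀) = (1,159,589.18×0.148 − 34,600.00) / (1,159,589.18 + 34,600.00) = 0.114738

11.47%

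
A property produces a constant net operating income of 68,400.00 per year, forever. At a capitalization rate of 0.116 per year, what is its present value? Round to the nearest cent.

589655.17

Level perpetuity: PV = C / r = 68,400.00 / 0.116 = 589,655.17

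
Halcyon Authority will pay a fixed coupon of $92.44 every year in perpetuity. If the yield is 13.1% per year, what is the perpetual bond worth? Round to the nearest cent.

$705.65

Level perpetuity: PV = C / r = $92.44 / 0.131 = $705.65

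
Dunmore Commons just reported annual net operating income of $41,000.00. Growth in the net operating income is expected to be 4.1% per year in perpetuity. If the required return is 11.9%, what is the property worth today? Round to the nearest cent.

$547192.31

D₁ = D₀ × (1 + g) = $41,000.00 × 1.041 = $42,681.0000
Growing perpetuity: P = D₁ / (r − g) = $42,681.0000 / (0.119 − 0.041) = $547,192.31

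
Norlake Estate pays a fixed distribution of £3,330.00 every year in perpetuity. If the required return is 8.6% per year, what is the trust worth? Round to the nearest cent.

Level perpetuity: PV = C / r = £3,330.00 / 0.086 = £38,720.93

£38720.93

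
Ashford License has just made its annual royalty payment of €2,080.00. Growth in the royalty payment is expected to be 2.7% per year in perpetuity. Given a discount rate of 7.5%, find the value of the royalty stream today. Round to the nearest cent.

D₁ = D₀ × (1 + g) = €2,080.00 × 1.027 = €2,136.1600
Growing perpetuity: P = D₁ / (r − g) = €2,136.1600 / (0.075 − 0.027) = €44,503.33

€44503.33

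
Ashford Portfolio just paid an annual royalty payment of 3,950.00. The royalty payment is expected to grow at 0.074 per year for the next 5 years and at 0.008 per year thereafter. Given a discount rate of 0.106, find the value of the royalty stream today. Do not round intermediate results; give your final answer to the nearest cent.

53181.86

D_1 = 4242.30000
D_2 = 4556.23020
D_3 = 4893.39123
D_4 = 5255.50219
D_5 = 5644.40935
Terminal value at year 5: TV = D_5×(1+g_2)/(r−g_2) = 5689.56462/0.098 = 58056.78186
P_0 = D_1/(1+r)^1 + D_2/(1+r)^2 + D_3/(1+r)^3 + D_4/(1+r)^4 + D_5/(1+r)^5 + TV/(1+r)^5
    = 3835.71429 + 3724.73521 + 3616.96710 + 3512.31706 + 3410.69487 + 35081.43292 = 53181.86144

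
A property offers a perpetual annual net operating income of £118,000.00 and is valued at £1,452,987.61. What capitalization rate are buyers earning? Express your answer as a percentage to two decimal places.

P = C/r ⇒ r = C/P = £118,000.00/£1,452,987.61 = 0.081212

8.12%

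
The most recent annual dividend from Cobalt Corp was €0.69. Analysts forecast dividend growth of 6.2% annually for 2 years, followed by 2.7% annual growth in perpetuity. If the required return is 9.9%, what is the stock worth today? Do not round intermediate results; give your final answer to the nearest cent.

€10.50

D_1 = 0.73278
D_2 = 0.77821
Terminal value at year 2: TV = D_2×(1+g_2)/(r−g_2) = 0.79922/0.072 = 11.10033
P_0 = D_1/(1+r)^1 + D_2/(1+r)^2 + TV/(1+r)^2
    = 0.66677 + 0.64432 + 9.19053 = 10.50162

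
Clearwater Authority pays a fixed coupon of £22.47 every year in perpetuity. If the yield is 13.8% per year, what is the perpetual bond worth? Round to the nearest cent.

£162.83

Level perpetuity: PV = C / r = £22.47 / 0.138 = £162.83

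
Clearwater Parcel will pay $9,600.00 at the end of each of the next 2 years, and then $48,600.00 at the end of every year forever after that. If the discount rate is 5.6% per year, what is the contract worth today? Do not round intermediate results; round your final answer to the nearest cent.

$795952.01

PV of 2-year annuity: $9,600.00 × [1 − (1+0.056)^−2] / 0.056 = 17699.72452
Perpetuity value at year 2: $48,600.00 / 0.056 = 867857.14286
PV of perpetuity: 867857.14286 / (1+0.056)^2 = 778252.28749
Total PV = 17699.72452 + 778252.28749 = 795952.01200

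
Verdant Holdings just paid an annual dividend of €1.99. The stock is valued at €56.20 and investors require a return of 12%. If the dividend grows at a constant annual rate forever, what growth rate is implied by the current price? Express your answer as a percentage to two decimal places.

P = D₀(1+g)/(r−g) ⇒ P(r−g) = D₀(1+g) ⇒ g(P+D₀) = P·r − D₀
g = (P·r − D₀)/(P + D₀) = (€56.20×0.12 − €1.99) / (€56.20 + €1.99) = 0.081698

8.17%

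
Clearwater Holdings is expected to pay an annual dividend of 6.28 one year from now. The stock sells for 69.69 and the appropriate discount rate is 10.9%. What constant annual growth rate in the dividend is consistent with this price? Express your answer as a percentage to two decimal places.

P = D₁/(r−g) ⇒ g = r − D₁/P = 0.109 − 6.28/69.69 = 0.018887

1.89%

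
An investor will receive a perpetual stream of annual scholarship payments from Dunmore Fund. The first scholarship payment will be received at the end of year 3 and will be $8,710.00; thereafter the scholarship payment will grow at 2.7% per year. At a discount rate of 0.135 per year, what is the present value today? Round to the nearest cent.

$62604.09

Value at end of year 2: C₁ / (r − g) = $8,710.00 / (0.135 − 0.027) = $80,648.1481
Discount to today: PV = $80,648.1481 / (1 + 0.135)^2 = $80,648.1481 / 1.288225 = $62,604.09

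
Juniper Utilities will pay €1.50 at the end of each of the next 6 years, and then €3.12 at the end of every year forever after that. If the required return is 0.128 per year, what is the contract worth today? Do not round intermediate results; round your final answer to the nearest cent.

PV of 6-year annuity: €1.50 × [1 − (1+0.128)^−6] / 0.128 = 6.02987
Perpetuity value at year 6: €3.12 / 0.128 = 24.37500
PV of perpetuity: 24.37500 / (1+0.128)^6 = 11.83287
Total PV = 6.02987 + 11.83287 = 17.86274

€17.86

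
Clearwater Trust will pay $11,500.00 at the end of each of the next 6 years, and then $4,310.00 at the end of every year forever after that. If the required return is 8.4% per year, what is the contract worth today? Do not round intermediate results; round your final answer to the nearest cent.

$84148.51

PV of 6-year annuity: $11,500.00 × [1 − (1+0.084)^−6] / 0.084 = 52524.11296
Perpetuity value at year 6: $4,310.00 / 0.084 = 51309.52381
PV of perpetuity: 51309.52381 / (1+0.084)^6 = 31624.39973
Total PV = 52524.11296 + 31624.39973 = 84148.51270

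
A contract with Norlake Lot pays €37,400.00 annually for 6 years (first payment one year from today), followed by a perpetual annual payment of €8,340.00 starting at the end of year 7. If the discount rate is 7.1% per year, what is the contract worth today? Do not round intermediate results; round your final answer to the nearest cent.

PV of 6-year annuity: €37,400.00 × [1 − (1+0.071)^−6] / 0.071 = 177719.57603
Perpetuity value at year 6: €8,340.00 / 0.071 = 117464.78873
PV of perpetuity: 117464.78873 / (1+0.071)^6 = 77834.27365
Total PV = 177719.57603 + 77834.27365 = 255553.84968

€255553.85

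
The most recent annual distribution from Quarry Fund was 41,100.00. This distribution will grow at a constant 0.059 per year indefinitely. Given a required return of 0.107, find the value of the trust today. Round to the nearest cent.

906768.75

D₁ = D₀ × (1 + g) = 41,100.00 × 1.059 = 43,524.9000
Growing perpetuity: P = D₁ / (r − g) = 43,524.9000 / (0.107 − 0.059) = 906,768.75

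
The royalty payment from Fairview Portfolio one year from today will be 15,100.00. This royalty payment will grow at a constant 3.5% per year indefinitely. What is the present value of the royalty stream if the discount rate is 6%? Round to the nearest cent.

604000.00

Growing perpetuity: P = D₁ / (r − g) = 15,100.0000 / (0.06 − 0.035) = 604,000.00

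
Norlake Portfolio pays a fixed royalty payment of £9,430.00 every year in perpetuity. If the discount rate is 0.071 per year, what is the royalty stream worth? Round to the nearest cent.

£132816.90

Level perpetuity: PV = C / r = £9,430.00 / 0.071 = £132,816.90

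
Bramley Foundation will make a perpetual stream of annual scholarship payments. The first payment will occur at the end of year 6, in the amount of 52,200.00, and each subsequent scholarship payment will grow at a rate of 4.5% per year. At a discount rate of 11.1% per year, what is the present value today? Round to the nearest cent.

Value at end of year 5: C₁ / (r − g) = 52,200.00 / (0.111 − 0.045) = 790,909.0909
Discount to today: PV = 790,909.0909 / (1 + 0.111)^5 = 790,909.0909 / 1.692662 = 467,257.49

467257.49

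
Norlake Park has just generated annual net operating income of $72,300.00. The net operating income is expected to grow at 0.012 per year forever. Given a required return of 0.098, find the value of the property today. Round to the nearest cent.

$850786.05

D₁ = D₀ × (1 + g) = $72,300.00 × 1.012 = $73,167.6000
Growing perpetuity: P = D₁ / (r − g) = $73,167.6000 / (0.098 − 0.012) = $850,786.05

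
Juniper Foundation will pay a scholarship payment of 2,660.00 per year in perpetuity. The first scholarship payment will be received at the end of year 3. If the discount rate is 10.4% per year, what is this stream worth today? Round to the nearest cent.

20985.06

Value at end of year 2: C / r = 2,660.00 / 0.104 = 25,576.9231
Discount to today: PV = 25,576.9231 / (1 + 0.104)^2 = 25,576.9231 / 1.218816 = 20,985.06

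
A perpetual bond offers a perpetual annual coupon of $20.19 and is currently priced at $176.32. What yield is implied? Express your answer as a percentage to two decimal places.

P = C/r ⇒ r = C/P = $20.19/$176.32 = 0.114508

11.45%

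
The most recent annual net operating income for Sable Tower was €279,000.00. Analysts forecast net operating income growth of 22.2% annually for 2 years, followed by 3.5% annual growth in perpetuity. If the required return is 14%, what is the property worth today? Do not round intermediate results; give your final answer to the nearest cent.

D_1 = 340938.00000
D_2 = 416626.23600
Terminal value at year 2: TV = D_2×(1+g_2)/(r−g_2) = 431208.15426/0.105 = 4106744.32629
P_0 = D_1/(1+r)^1 + D_2/(1+r)^2 + TV/(1+r)^2
    = 299068.42105 + 320580.36011 + 3160006.40681 = 3779655.18797

€3779655.19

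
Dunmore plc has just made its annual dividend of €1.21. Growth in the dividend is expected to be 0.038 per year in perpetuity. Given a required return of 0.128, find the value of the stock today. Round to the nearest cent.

D₁ = D₀ × (1 + g) = €1.21 × 1.038 = €1.2560
Growing perpetuity: P = D₁ / (r − g) = €1.2560 / (0.128 − 0.038) = €13.96

€13.96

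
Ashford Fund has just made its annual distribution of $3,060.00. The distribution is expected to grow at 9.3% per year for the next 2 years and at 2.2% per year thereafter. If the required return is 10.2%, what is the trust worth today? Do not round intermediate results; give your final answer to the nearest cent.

$44500.82

D_1 = 3344.58000
D_2 = 3655.62594
Terminal value at year 2: TV = D_2×(1+g_2)/(r−g_2) = 3736.04971/0.08 = 46700.62138
P_0 = D_1/(1+r)^1 + D_2/(1+r)^2 + TV/(1+r)^2
    = 3035.00907 + 3010.22225 + 38455.58923 = 44500.82055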